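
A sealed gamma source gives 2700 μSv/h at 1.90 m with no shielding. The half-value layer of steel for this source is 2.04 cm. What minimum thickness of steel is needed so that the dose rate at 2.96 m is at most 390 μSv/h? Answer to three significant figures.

At 2.96 m, distance alone gives 2700 × (1.90/2.96)² = 2700 × 0.4120 = 1112 μSv/h.
Further attenuation needed: 1112/390 = 2.851.
n = log₂(2.851) = 1.511 half-value layers.
Thickness = 1.511 × 2.04 cm = 3.082 cm.

3.08 cm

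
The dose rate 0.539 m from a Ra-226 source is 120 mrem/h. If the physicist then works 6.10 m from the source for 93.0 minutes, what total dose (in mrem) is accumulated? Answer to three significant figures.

1.45 mrem

Applying the 1/r² law, rate at 6.10 m:
120 × (0.539/6.10)² = 120 × 0.007808 = 0.9370 mrem/h.
Dose = rate × time = 0.9370 mrem/h × 1.550 h = 1.452 mrem.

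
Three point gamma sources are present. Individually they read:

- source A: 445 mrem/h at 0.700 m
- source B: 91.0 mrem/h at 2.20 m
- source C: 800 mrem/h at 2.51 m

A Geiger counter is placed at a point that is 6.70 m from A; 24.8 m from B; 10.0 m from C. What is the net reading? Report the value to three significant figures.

56.0 mrem/h

By superposition, sum each source's inverse-square contribution:
A: 445 × (0.700/6.70)² = 4.857 mrem/h
B: 91.0 × (2.20/24.8)² = 0.7161 mrem/h
C: 800 × (2.51/10.0)² = 50.40 mrem/h
Total = 4.857 + 0.7161 + 50.40 = 55.97 mrem/h.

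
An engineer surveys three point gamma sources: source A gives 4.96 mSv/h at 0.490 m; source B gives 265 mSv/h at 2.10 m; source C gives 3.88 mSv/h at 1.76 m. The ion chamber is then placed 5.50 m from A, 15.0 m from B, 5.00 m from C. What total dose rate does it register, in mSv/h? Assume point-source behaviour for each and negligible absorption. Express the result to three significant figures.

5.71 mSv/h

Each source contributes Iᵢ·(dᵢ/rᵢ)²; contributions add.
A: 4.96 × (0.490/5.50)² = 0.03937 mSv/h
B: 265 × (2.10/15.0)² = 5.194 mSv/h
C: 3.88 × (1.76/5.00)² = 0.4807 mSv/h
Total = 0.03937 + 5.194 + 0.4807 = 5.714 mSv/h.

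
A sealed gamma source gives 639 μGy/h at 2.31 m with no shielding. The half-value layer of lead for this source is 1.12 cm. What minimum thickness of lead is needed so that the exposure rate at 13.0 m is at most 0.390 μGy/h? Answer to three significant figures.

6.38 cm

At 13.0 m, distance alone gives 639 × (2.31/13.0)² = 639 × 0.03157 = 20.17 μGy/h.
Further attenuation needed: 20.17/0.390 = 51.72.
n = log₂(51.72) = 5.693 half-value layers.
Thickness = 5.693 × 1.12 cm = 6.376 cm.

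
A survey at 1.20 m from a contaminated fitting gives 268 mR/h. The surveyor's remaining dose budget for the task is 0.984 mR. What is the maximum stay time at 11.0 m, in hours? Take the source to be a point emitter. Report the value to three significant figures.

Intensity scales as (d₁/d₂)², so rate at 11.0 m:
(1.20/11.0)² = 0.01190, so 268 × 0.01190 = 3.189 mR/h.
Stay time = 0.984 mR ÷ 3.189 mR/h = 0.3086 h.

0.309 h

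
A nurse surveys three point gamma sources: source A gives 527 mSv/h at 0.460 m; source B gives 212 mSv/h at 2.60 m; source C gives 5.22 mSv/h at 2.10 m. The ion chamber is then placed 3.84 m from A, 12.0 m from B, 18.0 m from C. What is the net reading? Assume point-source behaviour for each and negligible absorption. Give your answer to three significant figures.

Each source contributes Iᵢ·(dᵢ/rᵢ)²; contributions add.
A: 527 × (0.460/3.84)² = 7.562 mSv/h
B: 212 × (2.60/12.0)² = 9.952 mSv/h
C: 5.22 × (2.10/18.0)² = 0.07105 mSv/h
Total = 7.562 + 9.952 + 0.07105 = 17.59 mSv/h.

17.6 mSv/h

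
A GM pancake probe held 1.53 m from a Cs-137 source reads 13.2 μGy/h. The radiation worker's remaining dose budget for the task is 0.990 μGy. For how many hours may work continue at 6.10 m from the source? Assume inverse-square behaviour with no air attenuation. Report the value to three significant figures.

Since intensity falls as 1/r², rate at 6.10 m:
13.2 × (1.53/6.10)² = 13.2 × 0.06291 = 0.8304 μGy/h.
Stay time = 0.990 μGy ÷ 0.8304 μGy/h = 1.192 h.

1.19 h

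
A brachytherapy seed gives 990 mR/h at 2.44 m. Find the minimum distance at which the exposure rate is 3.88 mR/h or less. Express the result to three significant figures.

39.0 m

Since intensity falls as 1/r², d₂ = d₁·√(I₁/I₂).
I₁/I₂ = 990/3.88 = 255.2, so d₂ = 2.44 × √255.2 = 38.98 m.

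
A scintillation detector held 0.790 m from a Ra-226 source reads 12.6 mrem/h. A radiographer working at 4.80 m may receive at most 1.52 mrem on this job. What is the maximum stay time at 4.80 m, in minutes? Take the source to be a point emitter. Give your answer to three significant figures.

267 min

By the inverse-square law, rate at 4.80 m:
12.6 × (0.790/4.80)² = 12.6 × 0.02709 = 0.3413 mrem/h.
Stay time = 1.52 mrem ÷ 0.3413 mrem/h = 4.454 h = 267.2 min.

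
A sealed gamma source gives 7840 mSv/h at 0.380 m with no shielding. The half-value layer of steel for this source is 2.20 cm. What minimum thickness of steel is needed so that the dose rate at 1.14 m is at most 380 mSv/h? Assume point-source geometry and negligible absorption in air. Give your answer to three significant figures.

At 1.14 m, distance alone gives (0.380/1.14)² = 0.1111, so 7840 × 0.1111 = 871.0 mSv/h.
Further attenuation needed: 871.0/380 = 2.292.
n = log₂(2.292) = 1.197 half-value layers.
Thickness = 1.197 × 2.20 cm = 2.633 cm.

2.63 cm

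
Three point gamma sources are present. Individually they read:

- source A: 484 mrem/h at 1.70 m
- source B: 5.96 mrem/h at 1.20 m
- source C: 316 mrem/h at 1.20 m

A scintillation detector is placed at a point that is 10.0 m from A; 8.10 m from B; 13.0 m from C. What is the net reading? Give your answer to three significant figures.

16.8 mrem/h

By superposition, sum each source's inverse-square contribution:
A: 484 × (1.70/10.0)² = 13.99 mrem/h
B: 5.96 × (1.20/8.10)² = 0.1308 mrem/h
C: 316 × (1.20/13.0)² = 2.693 mrem/h
Total = 13.99 + 0.1308 + 2.693 = 16.81 mrem/h.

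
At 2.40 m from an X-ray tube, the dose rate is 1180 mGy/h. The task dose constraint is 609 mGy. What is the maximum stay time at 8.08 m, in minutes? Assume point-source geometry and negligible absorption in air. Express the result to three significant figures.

351 min

Since intensity falls as 1/r², rate at 8.08 m:
1180 × (2.40/8.08)² = 1180 × 0.08823 = 104.1 mGy/h.
Stay time = 609 mGy ÷ 104.1 mGy/h = 5.850 h = 351.0 min.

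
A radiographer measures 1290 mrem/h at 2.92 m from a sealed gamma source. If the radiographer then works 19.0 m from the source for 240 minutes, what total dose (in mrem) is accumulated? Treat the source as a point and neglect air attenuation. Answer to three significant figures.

Applying the 1/r² law, rate at 19.0 m:
1290 × (2.92/19.0)² = 1290 × 0.02362 = 30.47 mrem/h.
Dose = rate × time = 30.47 mrem/h × 4.000 h = 121.9 mrem.

122 mrem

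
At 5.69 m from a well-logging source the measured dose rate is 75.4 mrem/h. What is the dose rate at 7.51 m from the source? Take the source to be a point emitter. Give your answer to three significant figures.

43.3 mrem/h

Using I₁d₁² = I₂d₂², scaling from 5.69 m to 7.51 m:
(5.69/7.51)² = 0.5740, so 75.4 × 0.5740 = 43.28 mrem/h.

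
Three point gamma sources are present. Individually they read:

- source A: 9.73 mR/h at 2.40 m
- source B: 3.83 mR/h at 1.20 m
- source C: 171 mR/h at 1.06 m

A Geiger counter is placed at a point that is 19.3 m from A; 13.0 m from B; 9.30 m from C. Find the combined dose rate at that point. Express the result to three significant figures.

By superposition, sum each source's inverse-square contribution:
A: 9.73 × (2.40/19.3)² = 0.1505 mR/h
B: 3.83 × (1.20/13.0)² = 0.03263 mR/h
C: 171 × (1.06/9.30)² = 2.221 mR/h
Total = 0.1505 + 0.03263 + 2.221 = 2.404 mR/h.

2.40 mR/h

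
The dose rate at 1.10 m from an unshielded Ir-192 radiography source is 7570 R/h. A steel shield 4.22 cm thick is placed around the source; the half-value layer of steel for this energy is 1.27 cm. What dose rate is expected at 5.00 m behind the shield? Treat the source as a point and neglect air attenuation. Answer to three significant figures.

36.6 R/h

Distance alone: 7570 × (1.10/5.00)² = 7570 × 0.04840 = 366.4 R/h.
Shield: 4.22/1.27 = 3.323 half-value layers → attenuation 2^(−3.323) = 0.09993.
Combined: 366.4 × 0.09993 = 36.61 R/h.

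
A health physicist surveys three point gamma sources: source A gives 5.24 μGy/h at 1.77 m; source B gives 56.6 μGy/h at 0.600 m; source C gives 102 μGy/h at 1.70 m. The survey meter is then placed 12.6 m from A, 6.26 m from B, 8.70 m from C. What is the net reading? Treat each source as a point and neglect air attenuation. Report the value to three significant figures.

4.52 μGy/h

Each source contributes Iᵢ·(dᵢ/rᵢ)²; contributions add.
A: 5.24 × (1.77/12.6)² = 0.1034 μGy/h
B: 56.6 × (0.600/6.26)² = 0.5200 μGy/h
C: 102 × (1.70/8.70)² = 3.895 μGy/h
Total = 0.1034 + 0.5200 + 3.895 = 4.518 μGy/h.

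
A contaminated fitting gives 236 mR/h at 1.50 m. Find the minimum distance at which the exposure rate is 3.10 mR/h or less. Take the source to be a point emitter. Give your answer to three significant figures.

13.1 m

Intensity scales as (d₁/d₂)², so d₂ = d₁·√(I₁/I₂).
I₁/I₂ = 236/3.10 = 76.13, so d₂ = 1.50 × √76.13 = 13.09 m.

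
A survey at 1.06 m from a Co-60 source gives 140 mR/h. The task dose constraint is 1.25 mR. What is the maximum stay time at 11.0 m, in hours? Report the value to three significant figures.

Since intensity falls as 1/r², rate at 11.0 m:
(1.06/11.0)² = 0.009286, so 140 × 0.009286 = 1.300 mR/h.
Stay time = 1.25 mR ÷ 1.300 mR/h = 0.9615 h.

0.962 h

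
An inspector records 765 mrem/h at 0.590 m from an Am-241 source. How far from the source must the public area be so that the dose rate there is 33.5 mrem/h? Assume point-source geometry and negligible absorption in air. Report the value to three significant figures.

2.82 m

Using I₁d₁² = I₂d₂², d₂ = d₁·√(I₁/I₂).
I₁/I₂ = 765/33.5 = 22.84, so d₂ = 0.590 × √22.84 = 2.820 m.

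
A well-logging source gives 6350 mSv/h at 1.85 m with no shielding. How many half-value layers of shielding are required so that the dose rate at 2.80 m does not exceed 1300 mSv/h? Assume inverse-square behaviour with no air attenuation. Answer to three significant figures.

1.09 half-value layers

At 2.80 m, distance alone gives (1.85/2.80)² = 0.4365, so 6350 × 0.4365 = 2772 mSv/h.
Further attenuation needed: 2772/1300 = 2.132.
n = log₂(2.132) = 1.092 half-value layers.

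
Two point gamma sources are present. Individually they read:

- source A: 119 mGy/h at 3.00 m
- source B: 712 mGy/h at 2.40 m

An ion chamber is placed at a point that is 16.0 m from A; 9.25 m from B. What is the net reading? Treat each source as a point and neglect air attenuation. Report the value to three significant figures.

Each source contributes Iᵢ·(dᵢ/rᵢ)²; contributions add.
A: 119 × (3.00/16.0)² = 4.184 mGy/h
B: 712 × (2.40/9.25)² = 47.93 mGy/h
Total = 4.184 + 47.93 = 52.11 mGy/h.

52.1 mGy/h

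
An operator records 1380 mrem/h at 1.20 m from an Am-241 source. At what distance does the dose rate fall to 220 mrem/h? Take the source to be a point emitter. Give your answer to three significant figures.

3.01 m

Applying the 1/r² law, d₂ = d₁·√(I₁/I₂).
I₁/I₂ = 1380/220 = 6.273, so d₂ = 1.20 × √6.273 = 3.006 m.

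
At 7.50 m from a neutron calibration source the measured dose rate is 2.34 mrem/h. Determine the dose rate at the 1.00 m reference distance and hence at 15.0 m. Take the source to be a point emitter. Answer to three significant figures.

By the inverse-square law,
At 1.00 m: 2.34 × (7.50/1.00)² = 2.34 × 56.25 = 131.6 mrem/h
At 15.0 m: 131.6 × (1.00/15.0)² = 131.6 × 0.004444 = 0.5848 mrem/h.

132 mrem/h; 0.585 mrem/h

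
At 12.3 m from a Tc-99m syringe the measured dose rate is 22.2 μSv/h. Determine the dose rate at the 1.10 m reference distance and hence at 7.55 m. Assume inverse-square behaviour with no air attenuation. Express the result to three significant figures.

Since intensity falls as 1/r²,
At 1.10 m: (12.3/1.10)² = 125.0, so 22.2 × 125.0 = 2775 μSv/h
At 7.55 m: (1.10/7.55)² = 0.02123, so 2775 × 0.02123 = 58.91 μSv/h.

2780 μSv/h; 58.9 μSv/h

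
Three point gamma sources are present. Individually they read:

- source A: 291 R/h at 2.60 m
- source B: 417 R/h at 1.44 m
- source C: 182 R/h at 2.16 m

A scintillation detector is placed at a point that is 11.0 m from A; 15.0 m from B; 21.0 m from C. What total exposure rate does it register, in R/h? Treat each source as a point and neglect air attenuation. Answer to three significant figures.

By superposition, sum each source's inverse-square contribution:
A: 291 × (2.60/11.0)² = 16.26 R/h
B: 417 × (1.44/15.0)² = 3.843 R/h
C: 182 × (2.16/21.0)² = 1.925 R/h
Total = 16.26 + 3.843 + 1.925 = 22.03 R/h.

22.0 R/h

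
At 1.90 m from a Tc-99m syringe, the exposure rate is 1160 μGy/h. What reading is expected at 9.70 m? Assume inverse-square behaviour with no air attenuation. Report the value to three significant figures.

44.5 μGy/h

Since intensity falls as 1/r², the rate at 9.70 m is
1160 × (1.90/9.70)² = 1160 × 0.03837 = 44.51 μGy/h.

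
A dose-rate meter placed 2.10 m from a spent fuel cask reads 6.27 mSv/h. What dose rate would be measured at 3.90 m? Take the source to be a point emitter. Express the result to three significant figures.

1.82 mSv/h

Using I₁d₁² = I₂d₂², scaling from 2.10 m to 3.90 m:
6.27 × (2.10/3.90)² = 6.27 × 0.2899 = 1.818 mSv/h.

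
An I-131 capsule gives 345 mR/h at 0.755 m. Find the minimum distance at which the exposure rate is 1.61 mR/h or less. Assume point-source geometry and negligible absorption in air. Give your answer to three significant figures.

By the inverse-square law, d₂ = d₁·√(I₁/I₂).
I₁/I₂ = 345/1.61 = 214.3, so d₂ = 0.755 × √214.3 = 11.05 m.

11.1 m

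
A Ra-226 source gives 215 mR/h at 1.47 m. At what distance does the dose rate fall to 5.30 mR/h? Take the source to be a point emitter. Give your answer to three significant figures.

9.36 m

Intensity scales as (d₁/d₂)², so d₂ = d₁·√(I₁/I₂).
I₁/I₂ = 215/5.30 = 40.57, so d₂ = 1.47 × √40.57 = 9.363 m.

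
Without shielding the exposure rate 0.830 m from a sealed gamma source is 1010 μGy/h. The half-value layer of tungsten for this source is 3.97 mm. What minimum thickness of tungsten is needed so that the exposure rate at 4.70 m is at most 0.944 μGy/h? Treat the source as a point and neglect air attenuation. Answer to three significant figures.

At 4.70 m, distance alone gives 1010 × (0.830/4.70)² = 1010 × 0.03119 = 31.50 μGy/h.
Further attenuation needed: 31.50/0.944 = 33.37.
n = log₂(33.37) = 5.060 half-value layers.
Thickness = 5.060 × 3.97 mm = 20.09 mm.

20.1 mm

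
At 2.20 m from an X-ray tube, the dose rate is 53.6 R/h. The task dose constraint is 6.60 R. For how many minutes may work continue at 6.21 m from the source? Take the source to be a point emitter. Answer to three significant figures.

58.9 min

Using I₁d₁² = I₂d₂², rate at 6.21 m:
53.6 × (2.20/6.21)² = 53.6 × 0.1255 = 6.727 R/h.
Stay time = 6.60 R ÷ 6.727 R/h = 0.9811 h = 58.87 min.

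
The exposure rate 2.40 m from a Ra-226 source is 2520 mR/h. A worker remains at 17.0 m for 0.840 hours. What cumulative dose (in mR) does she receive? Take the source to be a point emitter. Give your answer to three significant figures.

42.2 mR

By the inverse-square law, rate at 17.0 m:
(2.40/17.0)² = 0.01993, so 2520 × 0.01993 = 50.22 mR/h.
Dose = rate × time = 50.22 mR/h × 0.8400 h = 42.18 mR.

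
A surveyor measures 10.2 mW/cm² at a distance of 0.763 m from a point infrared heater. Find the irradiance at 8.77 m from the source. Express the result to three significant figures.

0.0772 mW/cm²

Since intensity falls as 1/r², the rate at 8.77 m is
(0.763/8.77)² = 0.007569, so 10.2 × 0.007569 = 0.07720 mW/cm².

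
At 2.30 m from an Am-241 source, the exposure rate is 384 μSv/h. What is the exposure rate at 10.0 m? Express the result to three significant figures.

Using I₁d₁² = I₂d₂², the rate at 10.0 m is
(2.30/10.0)² = 0.05290, so 384 × 0.05290 = 20.31 μSv/h.

20.3 μSv/h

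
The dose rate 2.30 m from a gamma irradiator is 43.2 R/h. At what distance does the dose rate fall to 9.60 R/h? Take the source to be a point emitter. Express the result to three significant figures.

Since intensity falls as 1/r², d₂ = d₁·√(I₁/I₂).
I₁/I₂ = 43.2/9.60 = 4.500, so d₂ = 2.30 × √4.500 = 4.879 m.

4.88 m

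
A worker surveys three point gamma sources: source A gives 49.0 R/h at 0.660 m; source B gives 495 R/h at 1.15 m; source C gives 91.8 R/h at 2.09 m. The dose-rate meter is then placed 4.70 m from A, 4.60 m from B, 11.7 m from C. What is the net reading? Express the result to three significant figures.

34.8 R/h

By superposition, sum each source's inverse-square contribution:
A: 49.0 × (0.660/4.70)² = 0.9662 R/h
B: 495 × (1.15/4.60)² = 30.94 R/h
C: 91.8 × (2.09/11.7)² = 2.929 R/h
Total = 0.9662 + 30.94 + 2.929 = 34.84 R/h.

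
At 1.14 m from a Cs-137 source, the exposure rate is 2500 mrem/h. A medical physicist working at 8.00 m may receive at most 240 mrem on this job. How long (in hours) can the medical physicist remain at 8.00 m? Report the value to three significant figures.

Since intensity falls as 1/r², rate at 8.00 m:
(1.14/8.00)² = 0.02031, so 2500 × 0.02031 = 50.78 mrem/h.
Stay time = 240 mrem ÷ 50.78 mrem/h = 4.726 h.

4.73 h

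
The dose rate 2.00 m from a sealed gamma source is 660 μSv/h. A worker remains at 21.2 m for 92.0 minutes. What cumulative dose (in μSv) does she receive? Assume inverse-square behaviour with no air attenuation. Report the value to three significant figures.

9.01 μSv

Using I₁d₁² = I₂d₂², rate at 21.2 m:
(2.00/21.2)² = 0.008900, so 660 × 0.008900 = 5.874 μSv/h.
Dose = rate × time = 5.874 μSv/h × 1.533 h = 9.005 μSv.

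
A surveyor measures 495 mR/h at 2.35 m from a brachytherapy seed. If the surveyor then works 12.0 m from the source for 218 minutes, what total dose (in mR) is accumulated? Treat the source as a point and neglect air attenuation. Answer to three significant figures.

69.0 mR

Applying the 1/r² law, rate at 12.0 m:
(2.35/12.0)² = 0.03835, so 495 × 0.03835 = 18.98 mR/h.
Dose = rate × time = 18.98 mR/h × 3.633 h = 68.95 mR.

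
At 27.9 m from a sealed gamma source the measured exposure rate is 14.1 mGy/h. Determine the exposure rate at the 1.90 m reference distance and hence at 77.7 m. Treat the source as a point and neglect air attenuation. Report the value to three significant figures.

3040 mGy/h; 1.82 mGy/h

Using I₁d₁² = I₂d₂²,
At 1.90 m: (27.9/1.90)² = 215.6, so 14.1 × 215.6 = 3040 mGy/h
At 77.7 m: (1.90/77.7)² = 0.0005980, so 3040 × 0.0005980 = 1.818 mGy/h.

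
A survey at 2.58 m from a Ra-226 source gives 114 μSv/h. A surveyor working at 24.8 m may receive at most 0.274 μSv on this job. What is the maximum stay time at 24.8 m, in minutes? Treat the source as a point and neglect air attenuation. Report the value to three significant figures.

Using I₁d₁² = I₂d₂², rate at 24.8 m:
114 × (2.58/24.8)² = 114 × 0.01082 = 1.233 μSv/h.
Stay time = 0.274 μSv ÷ 1.233 μSv/h = 0.2222 h = 13.33 min.

13.3 min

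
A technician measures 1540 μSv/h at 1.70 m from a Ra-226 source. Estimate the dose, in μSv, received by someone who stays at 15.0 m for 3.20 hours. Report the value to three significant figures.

63.3 μSv

Using I₁d₁² = I₂d₂², rate at 15.0 m:
1540 × (1.70/15.0)² = 1540 × 0.01284 = 19.77 μSv/h.
Dose = rate × time = 19.77 μSv/h × 3.200 h = 63.26 μSv.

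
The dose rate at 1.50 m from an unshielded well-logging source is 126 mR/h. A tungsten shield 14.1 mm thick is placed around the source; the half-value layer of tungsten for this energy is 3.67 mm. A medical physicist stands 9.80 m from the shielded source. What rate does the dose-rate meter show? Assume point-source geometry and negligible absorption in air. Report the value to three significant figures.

0.206 mR/h

Distance alone: (1.50/9.80)² = 0.02343, so 126 × 0.02343 = 2.952 mR/h.
Shield: 14.1/3.67 = 3.842 half-value layers → attenuation 2^(−3.842) = 0.06973.
Combined: 2.952 × 0.06973 = 0.2058 mR/h.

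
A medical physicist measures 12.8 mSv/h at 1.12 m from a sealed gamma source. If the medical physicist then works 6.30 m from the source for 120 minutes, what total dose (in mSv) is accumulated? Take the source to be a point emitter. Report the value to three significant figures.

Intensity scales as (d₁/d₂)², so rate at 6.30 m:
12.8 × (1.12/6.30)² = 12.8 × 0.03160 = 0.4045 mSv/h.
Dose = rate × time = 0.4045 mSv/h × 2.000 h = 0.8090 mSv.

0.809 mSv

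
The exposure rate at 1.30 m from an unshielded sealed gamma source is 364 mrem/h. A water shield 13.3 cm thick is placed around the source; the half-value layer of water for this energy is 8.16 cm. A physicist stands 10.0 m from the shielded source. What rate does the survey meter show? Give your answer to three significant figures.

1.99 mrem/h

Distance alone: (1.30/10.0)² = 0.01690, so 364 × 0.01690 = 6.152 mrem/h.
Shield: 13.3/8.16 = 1.630 half-value layers → attenuation 2^(−1.630) = 0.3231.
Combined: 6.152 × 0.3231 = 1.988 mrem/h.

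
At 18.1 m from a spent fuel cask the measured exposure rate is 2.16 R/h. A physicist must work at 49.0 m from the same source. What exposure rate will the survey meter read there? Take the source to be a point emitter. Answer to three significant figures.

Using I₁d₁² = I₂d₂², scaling from 18.1 m to 49.0 m:
2.16 × (18.1/49.0)² = 2.16 × 0.1364 = 0.2946 R/h.

0.295 R/h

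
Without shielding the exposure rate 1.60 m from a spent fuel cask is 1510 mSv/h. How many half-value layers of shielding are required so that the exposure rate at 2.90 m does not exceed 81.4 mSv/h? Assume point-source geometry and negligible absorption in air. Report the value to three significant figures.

At 2.90 m, distance alone gives 1510 × (1.60/2.90)² = 1510 × 0.3044 = 459.6 mSv/h.
Further attenuation needed: 459.6/81.4 = 5.646.
n = log₂(5.646) = 2.497 half-value layers.

2.50 half-value layers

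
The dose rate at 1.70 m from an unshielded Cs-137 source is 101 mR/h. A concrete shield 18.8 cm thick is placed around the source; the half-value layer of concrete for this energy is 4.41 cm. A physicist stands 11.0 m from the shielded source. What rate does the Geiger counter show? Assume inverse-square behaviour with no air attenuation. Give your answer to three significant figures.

0.126 mR/h

Distance alone: 101 × (1.70/11.0)² = 101 × 0.02388 = 2.412 mR/h.
Shield: 18.8/4.41 = 4.263 half-value layers → attenuation 2^(−4.263) = 0.05208.
Combined: 2.412 × 0.05208 = 0.1256 mR/h.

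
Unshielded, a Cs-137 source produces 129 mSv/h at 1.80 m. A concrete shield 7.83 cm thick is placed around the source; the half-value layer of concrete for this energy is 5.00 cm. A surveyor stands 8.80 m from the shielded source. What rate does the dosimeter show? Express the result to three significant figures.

Distance alone: (1.80/8.80)² = 0.04184, so 129 × 0.04184 = 5.397 mSv/h.
Shield: 7.83/5.00 = 1.566 half-value layers → attenuation 2^(−1.566) = 0.3377.
Combined: 5.397 × 0.3377 = 1.823 mSv/h.

1.82 mSv/h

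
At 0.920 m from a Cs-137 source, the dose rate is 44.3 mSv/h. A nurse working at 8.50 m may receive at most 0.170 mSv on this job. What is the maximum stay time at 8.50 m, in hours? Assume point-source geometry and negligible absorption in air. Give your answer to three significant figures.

0.328 h

Applying the 1/r² law, rate at 8.50 m:
(0.920/8.50)² = 0.01171, so 44.3 × 0.01171 = 0.5188 mSv/h.
Stay time = 0.170 mSv ÷ 0.5188 mSv/h = 0.3277 h.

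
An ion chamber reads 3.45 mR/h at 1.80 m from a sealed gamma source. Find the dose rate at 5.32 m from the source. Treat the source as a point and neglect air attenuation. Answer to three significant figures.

By the inverse-square law, the rate at 5.32 m is
3.45 × (1.80/5.32)² = 3.45 × 0.1145 = 0.3950 mR/h.

0.395 mR/h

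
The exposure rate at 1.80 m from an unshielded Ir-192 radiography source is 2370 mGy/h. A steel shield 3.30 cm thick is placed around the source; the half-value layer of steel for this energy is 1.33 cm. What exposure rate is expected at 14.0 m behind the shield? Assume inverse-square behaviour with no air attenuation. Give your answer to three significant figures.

7.02 mGy/h

Distance alone: (1.80/14.0)² = 0.01653, so 2370 × 0.01653 = 39.18 mGy/h.
Shield: 3.30/1.33 = 2.481 half-value layers → attenuation 2^(−2.481) = 0.1791.
Combined: 39.18 × 0.1791 = 7.017 mGy/h.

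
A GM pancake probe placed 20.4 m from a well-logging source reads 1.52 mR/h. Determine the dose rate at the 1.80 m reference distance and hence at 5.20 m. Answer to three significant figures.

195 mR/h; 23.4 mR/h

By the inverse-square law,
At 1.80 m: 1.52 × (20.4/1.80)² = 1.52 × 128.4 = 195.2 mR/h
At 5.20 m: 195.2 × (1.80/5.20)² = 195.2 × 0.1198 = 23.38 mR/h.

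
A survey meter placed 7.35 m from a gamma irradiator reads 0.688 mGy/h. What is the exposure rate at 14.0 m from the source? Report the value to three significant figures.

0.190 mGy/h

By the inverse-square law, scaling from 7.35 m to 14.0 m:
(7.35/14.0)² = 0.2756, so 0.688 × 0.2756 = 0.1896 mGy/h.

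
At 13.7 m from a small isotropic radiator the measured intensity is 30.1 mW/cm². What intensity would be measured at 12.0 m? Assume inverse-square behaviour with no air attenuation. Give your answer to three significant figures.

39.2 mW/cm²

Applying the 1/r² law, scaling from 13.7 m to 12.0 m:
(13.7/12.0)² = 1.303, so 30.1 × 1.303 = 39.22 mW/cm².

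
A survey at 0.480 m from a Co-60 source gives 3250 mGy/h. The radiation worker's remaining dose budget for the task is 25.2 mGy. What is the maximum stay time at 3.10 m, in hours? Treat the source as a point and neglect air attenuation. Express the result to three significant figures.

0.323 h

Using I₁d₁² = I₂d₂², rate at 3.10 m:
(0.480/3.10)² = 0.02398, so 3250 × 0.02398 = 77.94 mGy/h.
Stay time = 25.2 mGy ÷ 77.94 mGy/h = 0.3233 h.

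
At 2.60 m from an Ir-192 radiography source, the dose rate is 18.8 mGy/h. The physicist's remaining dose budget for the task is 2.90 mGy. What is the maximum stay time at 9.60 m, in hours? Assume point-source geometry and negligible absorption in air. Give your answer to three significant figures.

Using I₁d₁² = I₂d₂², rate at 9.60 m:
18.8 × (2.60/9.60)² = 18.8 × 0.07335 = 1.379 mGy/h.
Stay time = 2.90 mGy ÷ 1.379 mGy/h = 2.103 h.

2.10 h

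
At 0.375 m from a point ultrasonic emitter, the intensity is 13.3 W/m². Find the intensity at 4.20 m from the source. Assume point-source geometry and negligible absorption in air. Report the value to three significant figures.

Since intensity falls as 1/r², the rate at 4.20 m is
13.3 × (0.375/4.20)² = 13.3 × 0.007972 = 0.1060 W/m².

0.106 W/m²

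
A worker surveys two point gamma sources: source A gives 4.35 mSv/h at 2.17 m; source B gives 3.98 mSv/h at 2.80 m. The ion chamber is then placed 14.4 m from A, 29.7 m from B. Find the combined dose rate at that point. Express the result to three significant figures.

Each source contributes Iᵢ·(dᵢ/rᵢ)²; contributions add.
A: 4.35 × (2.17/14.4)² = 0.09878 mSv/h
B: 3.98 × (2.80/29.7)² = 0.03537 mSv/h
Total = 0.09878 + 0.03537 = 0.1341 mSv/h.

0.134 mSv/h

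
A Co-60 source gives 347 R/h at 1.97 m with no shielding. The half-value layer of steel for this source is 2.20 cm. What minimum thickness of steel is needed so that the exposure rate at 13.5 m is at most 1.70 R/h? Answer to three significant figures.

At 13.5 m, distance alone gives 347 × (1.97/13.5)² = 347 × 0.02129 = 7.388 R/h.
Further attenuation needed: 7.388/1.70 = 4.346.
n = log₂(4.346) = 2.120 half-value layers.
Thickness = 2.120 × 2.20 cm = 4.664 cm.

4.66 cm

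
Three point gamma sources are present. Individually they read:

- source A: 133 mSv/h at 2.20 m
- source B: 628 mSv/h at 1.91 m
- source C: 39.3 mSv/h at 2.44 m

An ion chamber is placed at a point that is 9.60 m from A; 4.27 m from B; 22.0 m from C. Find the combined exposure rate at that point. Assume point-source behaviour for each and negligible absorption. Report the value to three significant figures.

Each source contributes Iᵢ·(dᵢ/rᵢ)²; contributions add.
A: 133 × (2.20/9.60)² = 6.985 mSv/h
B: 628 × (1.91/4.27)² = 125.7 mSv/h
C: 39.3 × (2.44/22.0)² = 0.4834 mSv/h
Total = 6.985 + 125.7 + 0.4834 = 133.2 mSv/h.

133 mSv/h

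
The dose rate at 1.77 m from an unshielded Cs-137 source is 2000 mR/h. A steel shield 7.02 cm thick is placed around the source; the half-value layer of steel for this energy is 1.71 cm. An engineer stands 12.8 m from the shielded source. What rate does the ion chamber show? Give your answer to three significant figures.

Distance alone: (1.77/12.8)² = 0.01912, so 2000 × 0.01912 = 38.24 mR/h.
Shield: 7.02/1.71 = 4.105 half-value layers → attenuation 2^(−4.105) = 0.05811.
Combined: 38.24 × 0.05811 = 2.222 mR/h.

2.22 mR/h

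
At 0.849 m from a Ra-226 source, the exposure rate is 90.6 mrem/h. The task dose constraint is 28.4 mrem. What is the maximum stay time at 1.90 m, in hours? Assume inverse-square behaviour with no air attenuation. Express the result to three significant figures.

1.57 h

Applying the 1/r² law, rate at 1.90 m:
90.6 × (0.849/1.90)² = 90.6 × 0.1997 = 18.09 mrem/h.
Stay time = 28.4 mrem ÷ 18.09 mrem/h = 1.570 h.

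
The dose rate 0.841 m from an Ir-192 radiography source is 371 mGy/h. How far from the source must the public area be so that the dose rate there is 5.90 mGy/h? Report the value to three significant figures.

Using I₁d₁² = I₂d₂², d₂ = d₁·√(I₁/I₂).
I₁/I₂ = 371/5.90 = 62.88, so d₂ = 0.841 × √62.88 = 6.669 m.

6.67 m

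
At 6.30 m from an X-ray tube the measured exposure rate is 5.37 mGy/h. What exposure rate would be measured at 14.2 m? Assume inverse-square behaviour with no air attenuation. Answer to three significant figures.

Intensity scales as (d₁/d₂)², so scaling from 6.30 m to 14.2 m:
(6.30/14.2)² = 0.1968, so 5.37 × 0.1968 = 1.057 mGy/h.

1.06 mGy/h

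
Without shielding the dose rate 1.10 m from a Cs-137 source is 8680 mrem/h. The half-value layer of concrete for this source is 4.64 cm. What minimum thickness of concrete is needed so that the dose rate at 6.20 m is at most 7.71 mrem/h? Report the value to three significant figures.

At 6.20 m, distance alone gives 8680 × (1.10/6.20)² = 8680 × 0.03148 = 273.2 mrem/h.
Further attenuation needed: 273.2/7.71 = 35.43.
n = log₂(35.43) = 5.147 half-value layers.
Thickness = 5.147 × 4.64 cm = 23.88 cm.

23.9 cm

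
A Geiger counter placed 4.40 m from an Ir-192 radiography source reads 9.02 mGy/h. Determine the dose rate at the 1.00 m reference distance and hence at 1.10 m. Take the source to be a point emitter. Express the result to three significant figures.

Applying the 1/r² law,
At 1.00 m: (4.40/1.00)² = 19.36, so 9.02 × 19.36 = 174.6 mGy/h
At 1.10 m: (1.00/1.10)² = 0.8264, so 174.6 × 0.8264 = 144.3 mGy/h.

175 mGy/h; 144 mGy/h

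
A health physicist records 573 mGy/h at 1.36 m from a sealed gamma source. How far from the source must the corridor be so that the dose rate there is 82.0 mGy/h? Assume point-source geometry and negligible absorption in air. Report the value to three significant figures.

3.60 m

Since intensity falls as 1/r², d₂ = d₁·√(I₁/I₂).
I₁/I₂ = 573/82.0 = 6.988, so d₂ = 1.36 × √6.988 = 3.595 m.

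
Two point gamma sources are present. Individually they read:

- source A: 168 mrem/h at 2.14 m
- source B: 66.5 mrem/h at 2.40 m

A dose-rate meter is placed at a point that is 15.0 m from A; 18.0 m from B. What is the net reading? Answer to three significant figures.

By superposition, sum each source's inverse-square contribution:
A: 168 × (2.14/15.0)² = 3.419 mrem/h
B: 66.5 × (2.40/18.0)² = 1.182 mrem/h
Total = 3.419 + 1.182 = 4.601 mrem/h.

4.60 mrem/h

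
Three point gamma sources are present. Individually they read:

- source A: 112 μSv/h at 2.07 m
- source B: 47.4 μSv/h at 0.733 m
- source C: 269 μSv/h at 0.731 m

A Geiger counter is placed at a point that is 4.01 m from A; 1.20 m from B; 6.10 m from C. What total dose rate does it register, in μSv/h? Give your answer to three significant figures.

Each source contributes Iᵢ·(dᵢ/rᵢ)²; contributions add.
A: 112 × (2.07/4.01)² = 29.84 μSv/h
B: 47.4 × (0.733/1.20)² = 17.69 μSv/h
C: 269 × (0.731/6.10)² = 3.863 μSv/h
Total = 29.84 + 17.69 + 3.863 = 51.39 μSv/h.

51.4 μSv/h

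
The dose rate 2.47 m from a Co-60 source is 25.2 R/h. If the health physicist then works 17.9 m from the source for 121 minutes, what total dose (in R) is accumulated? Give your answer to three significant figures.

0.968 R

Intensity scales as (d₁/d₂)², so rate at 17.9 m:
25.2 × (2.47/17.9)² = 25.2 × 0.01904 = 0.4798 R/h.
Dose = rate × time = 0.4798 R/h × 2.017 h = 0.9678 R.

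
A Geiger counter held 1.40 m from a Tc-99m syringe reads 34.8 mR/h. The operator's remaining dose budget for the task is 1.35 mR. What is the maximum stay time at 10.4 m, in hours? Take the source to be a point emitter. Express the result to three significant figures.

Applying the 1/r² law, rate at 10.4 m:
34.8 × (1.40/10.4)² = 34.8 × 0.01812 = 0.6306 mR/h.
Stay time = 1.35 mR ÷ 0.6306 mR/h = 2.141 h.

2.14 h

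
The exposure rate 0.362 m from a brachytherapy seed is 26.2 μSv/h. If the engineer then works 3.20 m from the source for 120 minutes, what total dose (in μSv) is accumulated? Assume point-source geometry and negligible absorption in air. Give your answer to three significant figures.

0.671 μSv

Using I₁d₁² = I₂d₂², rate at 3.20 m:
26.2 × (0.362/3.20)² = 26.2 × 0.01280 = 0.3354 μSv/h.
Dose = rate × time = 0.3354 μSv/h × 2.000 h = 0.6708 μSv.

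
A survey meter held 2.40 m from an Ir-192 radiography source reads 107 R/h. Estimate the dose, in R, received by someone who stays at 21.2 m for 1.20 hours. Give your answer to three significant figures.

Using I₁d₁² = I₂d₂², rate at 21.2 m:
(2.40/21.2)² = 0.01282, so 107 × 0.01282 = 1.372 R/h.
Dose = rate × time = 1.372 R/h × 1.200 h = 1.646 R.

1.65 R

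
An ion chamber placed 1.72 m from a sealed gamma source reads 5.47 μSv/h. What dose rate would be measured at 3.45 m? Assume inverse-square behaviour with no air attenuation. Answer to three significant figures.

1.36 μSv/h

Intensity scales as (d₁/d₂)², so scaling from 1.72 m to 3.45 m:
5.47 × (1.72/3.45)² = 5.47 × 0.2486 = 1.360 μSv/h.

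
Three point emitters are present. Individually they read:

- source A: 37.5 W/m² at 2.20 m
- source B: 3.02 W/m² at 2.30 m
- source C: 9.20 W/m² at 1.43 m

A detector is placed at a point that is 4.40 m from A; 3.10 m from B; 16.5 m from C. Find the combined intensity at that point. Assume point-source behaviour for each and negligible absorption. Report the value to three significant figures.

Each source contributes Iᵢ·(dᵢ/rᵢ)²; contributions add.
A: 37.5 × (2.20/4.40)² = 9.375 W/m²
B: 3.02 × (2.30/3.10)² = 1.662 W/m²
C: 9.20 × (1.43/16.5)² = 0.06910 W/m²
Total = 9.375 + 1.662 + 0.06910 = 11.11 W/m².

11.1 W/m²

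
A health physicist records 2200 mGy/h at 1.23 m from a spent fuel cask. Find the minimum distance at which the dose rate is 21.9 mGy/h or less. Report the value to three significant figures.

12.3 m

Since intensity falls as 1/r², d₂ = d₁·√(I₁/I₂).
I₁/I₂ = 2200/21.9 = 100.5, so d₂ = 1.23 × √100.5 = 12.33 m.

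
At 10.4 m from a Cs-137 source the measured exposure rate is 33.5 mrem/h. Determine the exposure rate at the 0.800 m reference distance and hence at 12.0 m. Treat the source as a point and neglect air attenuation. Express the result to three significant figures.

5660 mrem/h; 25.2 mrem/h

Using I₁d₁² = I₂d₂²,
At 0.800 m: (10.4/0.800)² = 169.0, so 33.5 × 169.0 = 5662 mrem/h
At 12.0 m: 5662 × (0.800/12.0)² = 5662 × 0.004444 = 25.16 mrem/h.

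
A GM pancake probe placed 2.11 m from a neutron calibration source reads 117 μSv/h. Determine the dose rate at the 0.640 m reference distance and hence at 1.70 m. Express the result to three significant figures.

Applying the 1/r² law,
At 0.640 m: 117 × (2.11/0.640)² = 117 × 10.87 = 1272 μSv/h
At 1.70 m: (0.640/1.70)² = 0.1417, so 1272 × 0.1417 = 180.2 μSv/h.

1270 μSv/h; 180 μSv/h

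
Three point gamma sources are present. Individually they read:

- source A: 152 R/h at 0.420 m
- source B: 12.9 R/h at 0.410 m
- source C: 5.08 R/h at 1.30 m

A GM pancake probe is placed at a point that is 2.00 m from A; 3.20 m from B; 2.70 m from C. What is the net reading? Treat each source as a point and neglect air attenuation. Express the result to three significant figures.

8.09 R/h

By superposition, sum each source's inverse-square contribution:
A: 152 × (0.420/2.00)² = 6.703 R/h
B: 12.9 × (0.410/3.20)² = 0.2118 R/h
C: 5.08 × (1.30/2.70)² = 1.178 R/h
Total = 6.703 + 0.2118 + 1.178 = 8.093 R/h.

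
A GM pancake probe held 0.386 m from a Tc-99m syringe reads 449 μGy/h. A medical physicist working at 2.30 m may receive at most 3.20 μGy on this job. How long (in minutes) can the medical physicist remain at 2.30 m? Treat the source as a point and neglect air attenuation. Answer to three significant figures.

15.2 min

By the inverse-square law, rate at 2.30 m:
449 × (0.386/2.30)² = 449 × 0.02817 = 12.65 μGy/h.
Stay time = 3.20 μGy ÷ 12.65 μGy/h = 0.2530 h = 15.18 min.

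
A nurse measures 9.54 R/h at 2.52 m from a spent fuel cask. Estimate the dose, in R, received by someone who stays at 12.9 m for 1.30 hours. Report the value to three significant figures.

Since intensity falls as 1/r², rate at 12.9 m:
9.54 × (2.52/12.9)² = 9.54 × 0.03816 = 0.3640 R/h.
Dose = rate × time = 0.3640 R/h × 1.300 h = 0.4732 R.

0.473 R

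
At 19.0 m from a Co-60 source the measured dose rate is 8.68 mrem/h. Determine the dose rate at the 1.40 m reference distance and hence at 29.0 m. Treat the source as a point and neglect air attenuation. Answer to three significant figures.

1600 mrem/h; 3.73 mrem/h

Intensity scales as (d₁/d₂)², so
At 1.40 m: (19.0/1.40)² = 184.2, so 8.68 × 184.2 = 1599 mrem/h
At 29.0 m: (1.40/29.0)² = 0.002331, so 1599 × 0.002331 = 3.727 mrem/h.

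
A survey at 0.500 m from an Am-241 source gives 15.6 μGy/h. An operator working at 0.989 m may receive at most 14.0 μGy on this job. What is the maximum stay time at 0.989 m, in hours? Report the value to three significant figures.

Using I₁d₁² = I₂d₂², rate at 0.989 m:
(0.500/0.989)² = 0.2556, so 15.6 × 0.2556 = 3.987 μGy/h.
Stay time = 14.0 μGy ÷ 3.987 μGy/h = 3.511 h.

3.51 h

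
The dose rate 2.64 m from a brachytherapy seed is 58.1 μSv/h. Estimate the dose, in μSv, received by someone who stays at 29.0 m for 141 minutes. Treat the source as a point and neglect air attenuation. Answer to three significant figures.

1.13 μSv

Using I₁d₁² = I₂d₂², rate at 29.0 m:
58.1 × (2.64/29.0)² = 58.1 × 0.008287 = 0.4815 μSv/h.
Dose = rate × time = 0.4815 μSv/h × 2.350 h = 1.132 μSv.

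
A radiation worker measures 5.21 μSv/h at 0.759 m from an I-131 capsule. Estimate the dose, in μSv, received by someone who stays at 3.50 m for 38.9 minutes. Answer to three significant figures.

0.159 μSv

Applying the 1/r² law, rate at 3.50 m:
(0.759/3.50)² = 0.04703, so 5.21 × 0.04703 = 0.2450 μSv/h.
Dose = rate × time = 0.2450 μSv/h × 0.6483 h = 0.1588 μSv.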